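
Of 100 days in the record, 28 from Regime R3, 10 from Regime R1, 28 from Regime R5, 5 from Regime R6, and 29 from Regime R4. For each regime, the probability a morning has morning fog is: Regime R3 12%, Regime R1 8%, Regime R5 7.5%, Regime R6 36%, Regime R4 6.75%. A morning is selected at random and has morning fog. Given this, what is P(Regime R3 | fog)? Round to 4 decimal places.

Prior × likelihood for each hypothesis:
  Regime R3: 0.28 × 0.12 = 0.0336
  Regime R1: 0.1 × 0.08 = 0.008
  Regime R5: 0.28 × 0.075 = 0.021
  Regime R6: 0.05 × 0.36 = 0.018
  Regime R4: 0.29 × 0.0675 = 0.019575
Total = 0.100175.
P(Regime R3 | evidence) = 0.0336 / 0.100175 ≈ 0.3354.

0.3354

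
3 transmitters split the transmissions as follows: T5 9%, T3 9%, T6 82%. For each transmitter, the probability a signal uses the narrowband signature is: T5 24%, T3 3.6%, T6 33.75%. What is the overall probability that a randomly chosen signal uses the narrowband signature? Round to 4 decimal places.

Unnormalized posteriors (prior × likelihood):
  T5: 0.09 × 0.24 = 0.0216
  T3: 0.09 × 0.036 = 0.00324
  T6: 0.82 × 0.3375 = 0.27675
P(narrowband) = 0.0216 + 0.00324 + 0.27675 = 0.30159 → 0.3016.

0.3016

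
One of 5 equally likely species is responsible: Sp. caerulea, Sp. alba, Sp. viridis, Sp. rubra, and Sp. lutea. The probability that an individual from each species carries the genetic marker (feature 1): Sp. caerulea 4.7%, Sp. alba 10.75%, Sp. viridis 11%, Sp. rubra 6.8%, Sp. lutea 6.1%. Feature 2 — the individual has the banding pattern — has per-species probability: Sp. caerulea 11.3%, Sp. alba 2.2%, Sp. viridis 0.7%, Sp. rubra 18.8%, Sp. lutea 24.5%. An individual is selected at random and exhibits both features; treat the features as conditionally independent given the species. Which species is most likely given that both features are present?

Since the prior is uniform, the posterior is proportional to the likelihood:
  Sp. caerulea: 0.047 × 0.113 = 0.005311
  Sp. alba: 0.1075 × 0.022 = 0.002365
  Sp. viridis: 0.11 × 0.007 = 0.00077
  Sp. rubra: 0.068 × 0.188 = 0.012784
  Sp. lutea: 0.061 × 0.245 = 0.014945
Total = 0.036175.
Largest term belongs to Sp. lutea, so Sp. lutea is most probable.

Sp. lutea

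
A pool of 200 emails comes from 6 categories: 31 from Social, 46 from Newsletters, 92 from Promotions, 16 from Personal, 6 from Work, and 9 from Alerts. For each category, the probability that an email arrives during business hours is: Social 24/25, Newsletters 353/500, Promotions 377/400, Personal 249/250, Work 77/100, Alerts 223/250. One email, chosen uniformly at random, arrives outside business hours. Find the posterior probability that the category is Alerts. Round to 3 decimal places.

Taking complements, P(off-hours | each) = Social 0.04, Newsletters 0.294, Promotions 0.0575, Personal 0.004, Work 0.23, Alerts 0.108.
Compute prior × likelihood for every hypothesis:
  Social: 0.155 × 0.04 = 0.0062
  Newsletters: 0.23 × 0.294 = 0.06762
  Promotions: 0.46 × 0.0575 = 0.02645
  Personal: 0.08 × 0.004 = 0.00032
  Work: 0.03 × 0.23 = 0.0069
  Alerts: 0.045 × 0.108 = 0.00486
Normalizing constant = 0.11235.
P(Alerts | evidence) = 0.00486 / 0.11235 ≈ 0.043.

0.043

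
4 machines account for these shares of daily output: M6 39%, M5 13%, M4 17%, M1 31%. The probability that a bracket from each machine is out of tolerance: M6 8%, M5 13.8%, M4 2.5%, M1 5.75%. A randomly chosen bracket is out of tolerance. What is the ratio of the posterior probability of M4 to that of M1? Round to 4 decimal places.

0.2384

Prior × likelihood for each hypothesis:
  M6: 0.39 × 0.08 = 0.0312
  M5: 0.13 × 0.138 = 0.01794
  M4: 0.17 × 0.025 = 0.00425
  M1: 0.31 × 0.0575 = 0.017825
Normalizing constant = 0.071215.
The ratio is 0.00425 / 0.017825 (the normalizer cancels) = 0.2384.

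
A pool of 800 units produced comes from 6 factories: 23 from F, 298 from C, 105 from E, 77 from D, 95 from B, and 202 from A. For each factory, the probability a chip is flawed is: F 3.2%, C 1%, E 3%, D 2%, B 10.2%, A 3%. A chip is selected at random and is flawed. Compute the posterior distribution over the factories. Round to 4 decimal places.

Prior × likelihood for each hypothesis:
  F: 0.02875 × 0.032 = 0.00092
  C: 0.3725 × 0.01 = 0.003725
  E: 0.13125 × 0.03 = 0.0039375
  D: 0.09625 × 0.02 = 0.001925
  B: 0.11875 × 0.102 = 0.0121125
  A: 0.2525 × 0.03 = 0.007575
Normalizing constant = 0.030195.
P(F | flawed) = 0.00092/0.030195 ≈ 0.0305
P(C | flawed) = 0.003725/0.030195 ≈ 0.1234
P(E | flawed) = 0.0039375/0.030195 ≈ 0.1304
P(D | flawed) = 0.001925/0.030195 ≈ 0.0638
P(B | flawed) = 0.0121125/0.030195 ≈ 0.4011
P(A | flawed) = 0.007575/0.030195 ≈ 0.2509

F 0.0305, C 0.1234, E 0.1304, D 0.0638, B 0.4011, A 0.2509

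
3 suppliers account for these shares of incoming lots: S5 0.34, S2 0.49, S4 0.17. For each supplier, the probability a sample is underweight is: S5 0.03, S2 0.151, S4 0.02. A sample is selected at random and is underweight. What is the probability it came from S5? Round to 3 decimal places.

0.116

By Bayes' rule, posterior ∝ prior × likelihood:
  S5: 0.34 × 0.03 = 0.0102
  S2: 0.49 × 0.151 = 0.07399
  S4: 0.17 × 0.02 = 0.0034
Normalizing constant = 0.08759.
P(S5 | evidence) = 0.0102 / 0.08759 ≈ 0.116.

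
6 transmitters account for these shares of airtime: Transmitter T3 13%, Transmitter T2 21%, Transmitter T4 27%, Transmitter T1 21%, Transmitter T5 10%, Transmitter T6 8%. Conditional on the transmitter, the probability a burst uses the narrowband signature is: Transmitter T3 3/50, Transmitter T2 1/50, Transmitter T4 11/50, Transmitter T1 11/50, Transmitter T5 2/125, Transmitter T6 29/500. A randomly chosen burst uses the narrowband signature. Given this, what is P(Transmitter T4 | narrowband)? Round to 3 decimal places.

0.480

Prior × likelihood for each hypothesis:
  Transmitter T3: 0.13 × 0.06 = 0.0078
  Transmitter T2: 0.21 × 0.02 = 0.0042
  Transmitter T4: 0.27 × 0.22 = 0.0594
  Transmitter T1: 0.21 × 0.22 = 0.0462
  Transmitter T5: 0.1 × 0.016 = 0.0016
  Transmitter T6: 0.08 × 0.058 = 0.00464
Normalizing constant = 0.12384.
P(Transmitter T4 | evidence) = 0.0594 / 0.12384 ≈ 0.480.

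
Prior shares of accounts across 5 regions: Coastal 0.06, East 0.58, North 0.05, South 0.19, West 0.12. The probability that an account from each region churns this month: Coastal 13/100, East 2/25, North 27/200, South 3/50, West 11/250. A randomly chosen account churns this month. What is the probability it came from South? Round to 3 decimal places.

0.147

Unnormalized posteriors (prior × likelihood):
  Coastal: 0.06 × 0.13 = 0.0078
  East: 0.58 × 0.08 = 0.0464
  North: 0.05 × 0.135 = 0.00675
  South: 0.19 × 0.06 = 0.0114
  West: 0.12 × 0.044 = 0.00528
Sum = 0.07763.
P(South | evidence) = 0.0114 / 0.07763 ≈ 0.147.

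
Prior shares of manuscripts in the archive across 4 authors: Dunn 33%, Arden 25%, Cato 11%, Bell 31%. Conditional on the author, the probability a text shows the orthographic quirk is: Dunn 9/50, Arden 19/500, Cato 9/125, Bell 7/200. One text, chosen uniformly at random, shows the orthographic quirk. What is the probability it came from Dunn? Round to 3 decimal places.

0.678

Unnormalized posteriors (prior × likelihood):
  Dunn: 0.33 × 0.18 = 0.0594
  Arden: 0.25 × 0.038 = 0.0095
  Cato: 0.11 × 0.072 = 0.00792
  Bell: 0.31 × 0.035 = 0.01085
Sum = 0.08767.
P(Dunn | evidence) = 0.0594 / 0.08767 ≈ 0.678.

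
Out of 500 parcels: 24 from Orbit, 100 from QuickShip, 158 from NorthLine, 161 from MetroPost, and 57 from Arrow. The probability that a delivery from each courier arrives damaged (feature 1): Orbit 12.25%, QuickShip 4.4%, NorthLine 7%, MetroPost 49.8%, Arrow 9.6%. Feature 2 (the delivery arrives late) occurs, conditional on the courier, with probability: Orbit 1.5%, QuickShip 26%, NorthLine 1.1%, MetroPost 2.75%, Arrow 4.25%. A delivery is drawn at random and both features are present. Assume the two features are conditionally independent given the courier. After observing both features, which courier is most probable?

By Bayes' rule, posterior ∝ prior × likelihood:
  Orbit: 0.048 × 0.1225 × 0.015 = 0.0000882
  QuickShip: 0.2 × 0.044 × 0.26 = 0.002288
  NorthLine: 0.316 × 0.07 × 0.011 = 0.00024332
  MetroPost: 0.322 × 0.498 × 0.0275 = 0.00440979
  Arrow: 0.114 × 0.096 × 0.0425 = 0.00046512
Normalizing constant = 0.00749443.
Largest term belongs to MetroPost, so MetroPost is most probable.

MetroPost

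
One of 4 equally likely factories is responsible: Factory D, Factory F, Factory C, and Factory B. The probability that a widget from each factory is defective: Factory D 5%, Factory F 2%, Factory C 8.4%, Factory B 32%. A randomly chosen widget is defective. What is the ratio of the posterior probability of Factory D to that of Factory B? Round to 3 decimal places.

0.156

Since the prior is uniform, the posterior is proportional to the likelihood:
  Factory D: 0.05
  Factory F: 0.02
  Factory C: 0.084
  Factory B: 0.32
Total = 0.474.
The ratio is 0.05 / 0.32 (the normalizer cancels) = 0.156.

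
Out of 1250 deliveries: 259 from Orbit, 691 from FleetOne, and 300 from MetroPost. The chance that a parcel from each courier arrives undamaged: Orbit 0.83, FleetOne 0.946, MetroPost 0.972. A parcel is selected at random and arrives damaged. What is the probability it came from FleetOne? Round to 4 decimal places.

0.4158

Taking complements, P(damaged | each) = Orbit 0.17, FleetOne 0.054, MetroPost 0.028.
Prior × likelihood for each hypothesis:
  Orbit: 0.2072 × 0.17 = 0.035224
  FleetOne: 0.5528 × 0.054 = 0.0298512
  MetroPost: 0.24 × 0.028 = 0.00672
Sum = 0.0717952.
P(FleetOne | evidence) = 0.0298512 / 0.0717952 ≈ 0.4158.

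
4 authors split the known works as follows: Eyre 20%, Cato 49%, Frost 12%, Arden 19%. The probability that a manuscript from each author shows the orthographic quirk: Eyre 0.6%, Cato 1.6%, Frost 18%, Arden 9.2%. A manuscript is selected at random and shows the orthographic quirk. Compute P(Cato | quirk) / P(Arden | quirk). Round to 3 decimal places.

Compute prior × likelihood for every hypothesis:
  Eyre: 0.2 × 0.006 = 0.0012
  Cato: 0.49 × 0.016 = 0.00784
  Frost: 0.12 × 0.18 = 0.0216
  Arden: 0.19 × 0.092 = 0.01748
Sum = 0.04812.
The ratio is 0.00784 / 0.01748 (the normalizer cancels) = 0.449.

0.449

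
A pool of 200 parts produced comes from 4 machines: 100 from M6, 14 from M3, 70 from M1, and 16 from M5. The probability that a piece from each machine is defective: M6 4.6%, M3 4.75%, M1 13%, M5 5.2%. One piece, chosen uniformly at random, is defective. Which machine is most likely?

M1

Unnormalized posteriors (prior × likelihood):
  M6: 0.5 × 0.046 = 0.023
  M3: 0.07 × 0.0475 = 0.003325
  M1: 0.35 × 0.13 = 0.0455
  M5: 0.08 × 0.052 = 0.00416
Total = 0.075985.
Largest term belongs to M1, so M1 is most probable.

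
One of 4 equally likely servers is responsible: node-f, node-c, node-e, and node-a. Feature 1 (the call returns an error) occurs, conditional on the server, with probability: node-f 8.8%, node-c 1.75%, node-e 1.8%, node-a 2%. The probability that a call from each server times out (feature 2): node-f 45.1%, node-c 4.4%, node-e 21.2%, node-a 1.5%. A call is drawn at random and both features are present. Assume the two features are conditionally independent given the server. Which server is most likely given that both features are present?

With a uniform prior (1/4 each), posterior ∝ likelihood:
  node-f: 0.088 × 0.451 = 0.039688
  node-c: 0.0175 × 0.044 = 0.00077
  node-e: 0.018 × 0.212 = 0.003816
  node-a: 0.02 × 0.015 = 0.0003
Normalizing constant = 0.044574.
Largest term belongs to node-f, so node-f is most probable.

node-f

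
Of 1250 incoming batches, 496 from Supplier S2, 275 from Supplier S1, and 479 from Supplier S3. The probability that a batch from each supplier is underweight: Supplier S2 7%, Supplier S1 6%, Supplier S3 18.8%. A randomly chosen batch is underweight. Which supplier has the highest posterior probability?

Supplier S3

Unnormalized posteriors (prior × likelihood):
  Supplier S2: 0.3968 × 0.07 = 0.027776
  Supplier S1: 0.22 × 0.06 = 0.0132
  Supplier S3: 0.3832 × 0.188 = 0.0720416
Normalizing constant = 0.1130176.
Largest term belongs to Supplier S3, so Supplier S3 is most probable.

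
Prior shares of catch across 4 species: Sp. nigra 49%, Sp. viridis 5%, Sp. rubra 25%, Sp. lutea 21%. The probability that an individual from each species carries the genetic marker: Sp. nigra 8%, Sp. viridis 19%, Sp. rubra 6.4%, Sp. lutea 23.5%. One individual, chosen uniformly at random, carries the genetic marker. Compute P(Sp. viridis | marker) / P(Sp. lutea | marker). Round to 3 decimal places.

0.193

Prior × likelihood for each hypothesis:
  Sp. nigra: 0.49 × 0.08 = 0.0392
  Sp. viridis: 0.05 × 0.19 = 0.0095
  Sp. rubra: 0.25 × 0.064 = 0.016
  Sp. lutea: 0.21 × 0.235 = 0.04935
Sum = 0.11405.
The ratio is 0.0095 / 0.04935 (the normalizer cancels) = 0.193.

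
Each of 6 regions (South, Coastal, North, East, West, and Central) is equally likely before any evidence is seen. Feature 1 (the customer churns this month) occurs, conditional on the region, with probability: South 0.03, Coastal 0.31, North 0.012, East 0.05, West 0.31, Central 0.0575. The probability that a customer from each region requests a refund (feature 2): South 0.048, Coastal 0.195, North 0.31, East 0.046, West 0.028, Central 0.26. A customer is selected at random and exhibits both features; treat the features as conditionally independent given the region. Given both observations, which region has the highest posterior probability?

Coastal

With a uniform prior (1/6 each), posterior ∝ likelihood:
  South: 0.03 × 0.048 = 0.00144
  Coastal: 0.31 × 0.195 = 0.06045
  North: 0.012 × 0.31 = 0.00372
  East: 0.05 × 0.046 = 0.0023
  West: 0.31 × 0.028 = 0.00868
  Central: 0.0575 × 0.26 = 0.01495
Total = 0.09154.
Largest term belongs to Coastal, so Coastal is most probable.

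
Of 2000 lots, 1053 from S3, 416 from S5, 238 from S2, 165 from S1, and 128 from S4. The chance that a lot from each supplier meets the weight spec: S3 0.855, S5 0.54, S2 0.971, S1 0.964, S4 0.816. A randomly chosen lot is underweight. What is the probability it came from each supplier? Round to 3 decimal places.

Taking complements, P(underweight | each) = S3 0.145, S5 0.46, S2 0.029, S1 0.036, S4 0.184.
Prior × likelihood for each hypothesis:
  S3: 0.5265 × 0.145 = 0.0763425
  S5: 0.208 × 0.46 = 0.09568
  S2: 0.119 × 0.029 = 0.003451
  S1: 0.0825 × 0.036 = 0.00297
  S4: 0.064 × 0.184 = 0.011776
Total = 0.1902195.
P(S3 | underweight) = 0.0763425/0.1902195 ≈ 0.401
P(S5 | underweight) = 0.09568/0.1902195 ≈ 0.503
P(S2 | underweight) = 0.003451/0.1902195 ≈ 0.018
P(S1 | underweight) = 0.00297/0.1902195 ≈ 0.016
P(S4 | underweight) = 0.011776/0.1902195 ≈ 0.062

S3 0.401, S5 0.503, S2 0.018, S1 0.016, S4 0.062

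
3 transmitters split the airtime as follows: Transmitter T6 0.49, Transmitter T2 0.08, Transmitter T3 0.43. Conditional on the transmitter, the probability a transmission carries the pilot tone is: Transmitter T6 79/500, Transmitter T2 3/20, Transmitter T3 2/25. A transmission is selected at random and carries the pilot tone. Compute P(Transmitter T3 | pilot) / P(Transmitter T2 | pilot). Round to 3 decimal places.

2.867

Compute prior × likelihood for every hypothesis:
  Transmitter T6: 0.49 × 0.158 = 0.07742
  Transmitter T2: 0.08 × 0.15 = 0.012
  Transmitter T3: 0.43 × 0.08 = 0.0344
Sum = 0.12382.
The ratio is 0.0344 / 0.012 (the normalizer cancels) = 2.867.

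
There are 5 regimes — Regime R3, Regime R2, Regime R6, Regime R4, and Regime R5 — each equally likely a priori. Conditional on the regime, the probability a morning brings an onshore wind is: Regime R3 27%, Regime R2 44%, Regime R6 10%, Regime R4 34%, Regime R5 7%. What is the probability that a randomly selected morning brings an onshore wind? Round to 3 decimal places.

0.244

Since the prior is uniform, the posterior is proportional to the likelihood:
  Regime R3: 0.27
  Regime R2: 0.44
  Regime R6: 0.1
  Regime R4: 0.34
  Regime R5: 0.07
P(onshore) = (1/5) × (0.27 + 0.44 + 0.1 + 0.34 + 0.07) = 1.22/5 ≈ 0.244.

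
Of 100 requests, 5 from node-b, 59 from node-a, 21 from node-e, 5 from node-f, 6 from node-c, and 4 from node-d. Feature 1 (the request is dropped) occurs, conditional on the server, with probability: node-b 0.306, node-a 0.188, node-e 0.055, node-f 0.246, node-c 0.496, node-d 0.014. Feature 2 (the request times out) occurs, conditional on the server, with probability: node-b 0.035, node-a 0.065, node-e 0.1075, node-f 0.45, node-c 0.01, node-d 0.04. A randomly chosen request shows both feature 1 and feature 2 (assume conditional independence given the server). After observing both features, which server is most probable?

node-a

By Bayes' rule, posterior ∝ prior × likelihood:
  node-b: 0.05 × 0.306 × 0.035 = 0.0005355
  node-a: 0.59 × 0.188 × 0.065 = 0.0072098
  node-e: 0.21 × 0.055 × 0.1075 = 0.001241625
  node-f: 0.05 × 0.246 × 0.45 = 0.005535
  node-c: 0.06 × 0.496 × 0.01 = 0.0002976
  node-d: 0.04 × 0.014 × 0.04 = 0.0000224
Sum = 0.014841925.
Largest term belongs to node-a, so node-a is most probable.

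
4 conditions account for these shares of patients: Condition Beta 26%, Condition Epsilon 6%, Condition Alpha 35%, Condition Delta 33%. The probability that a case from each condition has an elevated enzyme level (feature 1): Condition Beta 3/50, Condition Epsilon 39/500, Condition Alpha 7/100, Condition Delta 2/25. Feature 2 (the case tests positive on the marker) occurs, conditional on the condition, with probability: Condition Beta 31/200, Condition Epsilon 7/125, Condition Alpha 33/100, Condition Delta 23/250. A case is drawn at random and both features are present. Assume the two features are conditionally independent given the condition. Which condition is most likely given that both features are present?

Prior × likelihood for each hypothesis:
  Condition Beta: 0.26 × 0.06 × 0.155 = 0.002418
  Condition Epsilon: 0.06 × 0.078 × 0.056 = 0.00026208
  Condition Alpha: 0.35 × 0.07 × 0.33 = 0.008085
  Condition Delta: 0.33 × 0.08 × 0.092 = 0.0024288
Normalizing constant = 0.01319388.
Largest term belongs to Condition Alpha, so Condition Alpha is most probable.

Condition Alpha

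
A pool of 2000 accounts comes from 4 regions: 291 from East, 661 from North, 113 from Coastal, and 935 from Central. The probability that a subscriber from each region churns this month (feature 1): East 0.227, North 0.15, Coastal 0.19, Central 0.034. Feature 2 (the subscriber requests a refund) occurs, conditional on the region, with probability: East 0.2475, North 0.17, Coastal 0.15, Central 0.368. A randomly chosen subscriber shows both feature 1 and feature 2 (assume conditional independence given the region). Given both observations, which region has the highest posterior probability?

Compute prior × likelihood for every hypothesis:
  East: 0.1455 × 0.227 × 0.2475 = 0.00817455375
  North: 0.3305 × 0.15 × 0.17 = 0.00842775
  Coastal: 0.0565 × 0.19 × 0.15 = 0.00161025
  Central: 0.4675 × 0.034 × 0.368 = 0.00584936
Sum = 0.02406191375.
Largest term belongs to North, so North is most probable.

North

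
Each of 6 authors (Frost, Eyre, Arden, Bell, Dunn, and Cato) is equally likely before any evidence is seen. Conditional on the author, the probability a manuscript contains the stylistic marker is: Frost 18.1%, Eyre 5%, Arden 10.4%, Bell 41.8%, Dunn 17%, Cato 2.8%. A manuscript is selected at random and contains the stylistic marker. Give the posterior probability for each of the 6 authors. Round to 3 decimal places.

Frost 0.190, Eyre 0.053, Arden 0.109, Bell 0.440, Dunn 0.179, Cato 0.029

Since the prior is uniform, the posterior is proportional to the likelihood:
  Frost: 0.181
  Eyre: 0.05
  Arden: 0.104
  Bell: 0.418
  Dunn: 0.17
  Cato: 0.028
Normalizing constant = 0.951.
P(Frost | marker) = 0.181/0.951 ≈ 0.190
P(Eyre | marker) = 0.05/0.951 ≈ 0.053
P(Arden | marker) = 0.104/0.951 ≈ 0.109
P(Bell | marker) = 0.418/0.951 ≈ 0.440
P(Dunn | marker) = 0.17/0.951 ≈ 0.179
P(Cato | marker) = 0.028/0.951 ≈ 0.029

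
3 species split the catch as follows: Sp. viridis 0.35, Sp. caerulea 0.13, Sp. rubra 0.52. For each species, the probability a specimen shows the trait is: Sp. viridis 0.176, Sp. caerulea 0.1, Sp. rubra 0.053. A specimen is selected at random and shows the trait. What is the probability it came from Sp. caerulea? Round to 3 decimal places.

Prior × likelihood for each hypothesis:
  Sp. viridis: 0.35 × 0.176 = 0.0616
  Sp. caerulea: 0.13 × 0.1 = 0.013
  Sp. rubra: 0.52 × 0.053 = 0.02756
Normalizing constant = 0.10216.
P(Sp. caerulea | evidence) = 0.013 / 0.10216 ≈ 0.127.

0.127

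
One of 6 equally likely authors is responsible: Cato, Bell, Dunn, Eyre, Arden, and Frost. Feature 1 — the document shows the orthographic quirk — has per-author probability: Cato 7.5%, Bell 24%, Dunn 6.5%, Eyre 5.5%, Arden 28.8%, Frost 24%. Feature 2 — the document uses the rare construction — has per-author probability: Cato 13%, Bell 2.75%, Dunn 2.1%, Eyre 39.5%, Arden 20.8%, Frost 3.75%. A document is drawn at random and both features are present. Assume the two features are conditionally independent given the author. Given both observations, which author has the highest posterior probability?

With a uniform prior (1/6 each), posterior ∝ likelihood:
  Cato: 0.075 × 0.13 = 0.00975
  Bell: 0.24 × 0.0275 = 0.0066
  Dunn: 0.065 × 0.021 = 0.001365
  Eyre: 0.055 × 0.395 = 0.021725
  Arden: 0.288 × 0.208 = 0.059904
  Frost: 0.24 × 0.0375 = 0.009
Sum = 0.108344.
Largest term belongs to Arden, so Arden is most probable.

Arden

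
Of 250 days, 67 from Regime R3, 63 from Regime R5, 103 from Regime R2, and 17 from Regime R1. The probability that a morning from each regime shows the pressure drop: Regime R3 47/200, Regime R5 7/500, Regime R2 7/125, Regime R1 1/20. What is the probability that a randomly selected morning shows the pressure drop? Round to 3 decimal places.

Unnormalized posteriors (prior × likelihood):
  Regime R3: 0.268 × 0.235 = 0.06298
  Regime R5: 0.252 × 0.014 = 0.003528
  Regime R2: 0.412 × 0.056 = 0.023072
  Regime R1: 0.068 × 0.05 = 0.0034
P(drop) = 0.06298 + 0.003528 + 0.023072 + 0.0034 = 0.09298 → 0.093.

0.093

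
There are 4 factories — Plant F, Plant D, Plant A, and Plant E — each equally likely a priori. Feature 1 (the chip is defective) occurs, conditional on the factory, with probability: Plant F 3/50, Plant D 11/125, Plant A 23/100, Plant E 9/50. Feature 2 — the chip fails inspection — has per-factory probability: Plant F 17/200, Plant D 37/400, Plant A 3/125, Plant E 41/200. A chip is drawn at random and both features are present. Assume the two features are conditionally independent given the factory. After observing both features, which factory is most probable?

With a uniform prior (1/4 each), posterior ∝ likelihood:
  Plant F: 0.06 × 0.085 = 0.0051
  Plant D: 0.088 × 0.0925 = 0.00814
  Plant A: 0.23 × 0.024 = 0.00552
  Plant E: 0.18 × 0.205 = 0.0369
Total = 0.05566.
Largest term belongs to Plant E, so Plant E is most probable.

Plant E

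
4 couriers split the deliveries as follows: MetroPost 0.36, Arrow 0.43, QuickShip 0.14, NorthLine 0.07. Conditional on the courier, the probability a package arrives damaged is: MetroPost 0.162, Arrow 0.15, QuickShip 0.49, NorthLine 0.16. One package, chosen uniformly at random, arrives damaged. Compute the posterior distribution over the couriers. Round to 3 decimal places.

Compute prior × likelihood for every hypothesis:
  MetroPost: 0.36 × 0.162 = 0.05832
  Arrow: 0.43 × 0.15 = 0.0645
  QuickShip: 0.14 × 0.49 = 0.0686
  NorthLine: 0.07 × 0.16 = 0.0112
Sum = 0.20262.
P(MetroPost | damaged) = 0.05832/0.20262 ≈ 0.288
P(Arrow | damaged) = 0.0645/0.20262 ≈ 0.318
P(QuickShip | damaged) = 0.0686/0.20262 ≈ 0.339
P(NorthLine | damaged) = 0.0112/0.20262 ≈ 0.055

MetroPost 0.288, Arrow 0.318, QuickShip 0.339, NorthLine 0.055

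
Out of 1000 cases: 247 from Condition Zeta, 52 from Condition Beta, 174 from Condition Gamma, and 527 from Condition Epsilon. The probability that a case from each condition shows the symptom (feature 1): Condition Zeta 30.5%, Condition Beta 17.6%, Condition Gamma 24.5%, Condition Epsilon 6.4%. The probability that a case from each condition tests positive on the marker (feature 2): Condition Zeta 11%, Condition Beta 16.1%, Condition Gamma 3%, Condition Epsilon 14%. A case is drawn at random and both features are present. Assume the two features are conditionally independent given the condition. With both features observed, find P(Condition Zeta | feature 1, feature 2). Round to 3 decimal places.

0.526

Compute prior × likelihood for every hypothesis:
  Condition Zeta: 0.247 × 0.305 × 0.11 = 0.00828685
  Condition Beta: 0.052 × 0.176 × 0.161 = 0.001473472
  Condition Gamma: 0.174 × 0.245 × 0.03 = 0.0012789
  Condition Epsilon: 0.527 × 0.064 × 0.14 = 0.00472192
Normalizing constant = 0.015761142.
P(Condition Zeta | evidence) = 0.00828685 / 0.015761142 ≈ 0.526.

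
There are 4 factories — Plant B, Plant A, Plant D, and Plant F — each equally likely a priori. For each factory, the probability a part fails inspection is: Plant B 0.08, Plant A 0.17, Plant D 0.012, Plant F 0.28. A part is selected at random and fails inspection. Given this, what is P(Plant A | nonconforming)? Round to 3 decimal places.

With a uniform prior (1/4 each), posterior ∝ likelihood:
  Plant B: 0.08
  Plant A: 0.17
  Plant D: 0.012
  Plant F: 0.28
Sum = 0.542.
P(Plant A | evidence) = 0.17 / 0.542 ≈ 0.314.

0.314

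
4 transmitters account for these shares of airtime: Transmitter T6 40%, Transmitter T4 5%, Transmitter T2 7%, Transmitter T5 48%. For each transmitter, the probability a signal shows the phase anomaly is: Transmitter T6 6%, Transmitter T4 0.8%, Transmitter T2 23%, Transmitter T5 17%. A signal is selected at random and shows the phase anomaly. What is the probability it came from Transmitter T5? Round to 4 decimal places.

0.6683

Compute prior × likelihood for every hypothesis:
  Transmitter T6: 0.4 × 0.06 = 0.024
  Transmitter T4: 0.05 × 0.008 = 0.0004
  Transmitter T2: 0.07 × 0.23 = 0.0161
  Transmitter T5: 0.48 × 0.17 = 0.0816
Total = 0.1221.
P(Transmitter T5 | evidence) = 0.0816 / 0.1221 ≈ 0.6683.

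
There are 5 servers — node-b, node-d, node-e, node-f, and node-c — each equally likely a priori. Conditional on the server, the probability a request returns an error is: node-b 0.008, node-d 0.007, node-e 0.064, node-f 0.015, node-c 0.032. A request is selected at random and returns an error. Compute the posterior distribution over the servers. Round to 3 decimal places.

node-b 0.063, node-d 0.056, node-e 0.508, node-f 0.119, node-c 0.254

Since the prior is uniform, the posterior is proportional to the likelihood:
  node-b: 0.008
  node-d: 0.007
  node-e: 0.064
  node-f: 0.015
  node-c: 0.032
Total = 0.126.
P(node-b | error) = 0.008/0.126 ≈ 0.063
P(node-d | error) = 0.007/0.126 ≈ 0.056
P(node-e | error) = 0.064/0.126 ≈ 0.508
P(node-f | error) = 0.015/0.126 ≈ 0.119
P(node-c | error) = 0.032/0.126 ≈ 0.254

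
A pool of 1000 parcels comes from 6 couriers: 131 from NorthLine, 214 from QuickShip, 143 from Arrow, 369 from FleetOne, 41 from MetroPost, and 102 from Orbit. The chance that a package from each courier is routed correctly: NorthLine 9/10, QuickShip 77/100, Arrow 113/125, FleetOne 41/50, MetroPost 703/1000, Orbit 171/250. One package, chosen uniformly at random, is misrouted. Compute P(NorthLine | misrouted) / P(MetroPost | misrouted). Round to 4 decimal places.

Taking complements, P(misrouted | each) = NorthLine 0.1, QuickShip 0.23, Arrow 0.096, FleetOne 0.18, MetroPost 0.297, Orbit 0.316.
By Bayes' rule, posterior ∝ prior × likelihood:
  NorthLine: 0.131 × 0.1 = 0.0131
  QuickShip: 0.214 × 0.23 = 0.04922
  Arrow: 0.143 × 0.096 = 0.013728
  FleetOne: 0.369 × 0.18 = 0.06642
  MetroPost: 0.041 × 0.297 = 0.012177
  Orbit: 0.102 × 0.316 = 0.032232
Normalizing constant = 0.186877.
The ratio is 0.0131 / 0.012177 (the normalizer cancels) = 1.0758.

1.0758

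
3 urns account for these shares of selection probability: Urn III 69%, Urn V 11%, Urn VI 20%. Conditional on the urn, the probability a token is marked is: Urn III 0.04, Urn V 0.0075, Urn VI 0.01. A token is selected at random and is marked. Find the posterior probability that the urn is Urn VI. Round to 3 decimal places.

0.066

By Bayes' rule, posterior ∝ prior × likelihood:
  Urn III: 0.69 × 0.04 = 0.0276
  Urn V: 0.11 × 0.0075 = 0.000825
  Urn VI: 0.2 × 0.01 = 0.002
Total = 0.030425.
P(Urn VI | evidence) = 0.002 / 0.030425 ≈ 0.066.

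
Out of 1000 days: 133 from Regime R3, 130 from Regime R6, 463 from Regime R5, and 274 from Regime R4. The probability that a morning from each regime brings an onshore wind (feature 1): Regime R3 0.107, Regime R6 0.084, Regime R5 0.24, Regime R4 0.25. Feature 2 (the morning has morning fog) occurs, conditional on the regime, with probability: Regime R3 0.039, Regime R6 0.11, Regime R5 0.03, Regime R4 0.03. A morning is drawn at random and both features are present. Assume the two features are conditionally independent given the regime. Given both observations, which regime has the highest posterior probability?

By Bayes' rule, posterior ∝ prior × likelihood:
  Regime R3: 0.133 × 0.107 × 0.039 = 0.000555009
  Regime R6: 0.13 × 0.084 × 0.11 = 0.0012012
  Regime R5: 0.463 × 0.24 × 0.03 = 0.0033336
  Regime R4: 0.274 × 0.25 × 0.03 = 0.002055
Sum = 0.007144809.
Largest term belongs to Regime R5, so Regime R5 is most probable.

Regime R5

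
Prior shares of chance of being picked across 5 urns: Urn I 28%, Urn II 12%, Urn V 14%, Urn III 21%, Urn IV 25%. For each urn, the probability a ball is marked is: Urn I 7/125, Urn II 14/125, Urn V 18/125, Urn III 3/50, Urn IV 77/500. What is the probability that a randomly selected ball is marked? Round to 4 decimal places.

0.1004

Compute prior × likelihood for every hypothesis:
  Urn I: 0.28 × 0.056 = 0.01568
  Urn II: 0.12 × 0.112 = 0.01344
  Urn V: 0.14 × 0.144 = 0.02016
  Urn III: 0.21 × 0.06 = 0.0126
  Urn IV: 0.25 × 0.154 = 0.0385
P(marked) = 0.01568 + 0.01344 + 0.02016 + 0.0126 + 0.0385 = 0.10038 → 0.1004.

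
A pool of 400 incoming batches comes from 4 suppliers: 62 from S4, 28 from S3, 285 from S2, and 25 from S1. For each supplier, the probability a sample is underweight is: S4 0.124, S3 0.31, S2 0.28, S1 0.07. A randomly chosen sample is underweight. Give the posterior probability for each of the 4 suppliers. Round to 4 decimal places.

By Bayes' rule, posterior ∝ prior × likelihood:
  S4: 0.155 × 0.124 = 0.01922
  S3: 0.07 × 0.31 = 0.0217
  S2: 0.7125 × 0.28 = 0.1995
  S1: 0.0625 × 0.07 = 0.004375
Normalizing constant = 0.244795.
P(S4 | underweight) = 0.01922/0.244795 ≈ 0.0785
P(S3 | underweight) = 0.0217/0.244795 ≈ 0.0886
P(S2 | underweight) = 0.1995/0.244795 ≈ 0.8150
P(S1 | underweight) = 0.004375/0.244795 ≈ 0.0179

S4 0.0785, S3 0.0886, S2 0.8150, S1 0.0179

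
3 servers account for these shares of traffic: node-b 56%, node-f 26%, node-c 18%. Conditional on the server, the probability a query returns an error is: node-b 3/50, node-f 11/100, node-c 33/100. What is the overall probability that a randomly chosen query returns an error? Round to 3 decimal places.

Unnormalized posteriors (prior × likelihood):
  node-b: 0.56 × 0.06 = 0.0336
  node-f: 0.26 × 0.11 = 0.0286
  node-c: 0.18 × 0.33 = 0.0594
P(error) = 0.0336 + 0.0286 + 0.0594 = 0.1216 → 0.122.

0.122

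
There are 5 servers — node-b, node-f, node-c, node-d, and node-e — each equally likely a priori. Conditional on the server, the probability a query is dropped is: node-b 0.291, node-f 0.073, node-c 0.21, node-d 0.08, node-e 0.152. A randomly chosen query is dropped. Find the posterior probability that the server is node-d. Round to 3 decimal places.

0.099

With a uniform prior (1/5 each), posterior ∝ likelihood:
  node-b: 0.291
  node-f: 0.073
  node-c: 0.21
  node-d: 0.08
  node-e: 0.152
Normalizing constant = 0.806.
P(node-d | evidence) = 0.08 / 0.806 ≈ 0.099.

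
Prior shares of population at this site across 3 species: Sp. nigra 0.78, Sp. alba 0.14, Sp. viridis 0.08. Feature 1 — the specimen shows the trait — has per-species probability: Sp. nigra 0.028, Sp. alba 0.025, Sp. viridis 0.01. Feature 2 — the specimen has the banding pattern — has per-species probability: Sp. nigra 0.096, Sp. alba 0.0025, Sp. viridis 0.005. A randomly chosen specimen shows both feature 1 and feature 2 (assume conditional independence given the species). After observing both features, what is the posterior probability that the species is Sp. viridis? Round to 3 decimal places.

0.002

Unnormalized posteriors (prior × likelihood):
  Sp. nigra: 0.78 × 0.028 × 0.096 = 0.00209664
  Sp. alba: 0.14 × 0.025 × 0.0025 = 0.00000875
  Sp. viridis: 0.08 × 0.01 × 0.005 = 0.000004
Normalizing constant = 0.00210939.
P(Sp. viridis | evidence) = 0.000004 / 0.00210939 ≈ 0.002.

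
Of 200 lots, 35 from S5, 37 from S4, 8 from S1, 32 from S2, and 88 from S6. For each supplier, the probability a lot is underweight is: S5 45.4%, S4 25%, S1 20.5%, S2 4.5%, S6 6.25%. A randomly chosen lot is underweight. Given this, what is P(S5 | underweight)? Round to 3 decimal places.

By Bayes' rule, posterior ∝ prior × likelihood:
  S5: 0.175 × 0.454 = 0.07945
  S4: 0.185 × 0.25 = 0.04625
  S1: 0.04 × 0.205 = 0.0082
  S2: 0.16 × 0.045 = 0.0072
  S6: 0.44 × 0.0625 = 0.0275
Total = 0.1686.
P(S5 | evidence) = 0.07945 / 0.1686 ≈ 0.471.

0.471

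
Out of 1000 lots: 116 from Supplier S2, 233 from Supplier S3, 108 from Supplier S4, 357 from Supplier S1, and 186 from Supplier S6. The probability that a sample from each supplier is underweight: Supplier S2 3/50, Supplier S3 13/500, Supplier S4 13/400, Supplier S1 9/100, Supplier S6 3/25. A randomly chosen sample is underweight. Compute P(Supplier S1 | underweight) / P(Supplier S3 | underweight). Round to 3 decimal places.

5.304

Prior × likelihood for each hypothesis:
  Supplier S2: 0.116 × 0.06 = 0.00696
  Supplier S3: 0.233 × 0.026 = 0.006058
  Supplier S4: 0.108 × 0.0325 = 0.00351
  Supplier S1: 0.357 × 0.09 = 0.03213
  Supplier S6: 0.186 × 0.12 = 0.02232
Sum = 0.070978.
The ratio is 0.03213 / 0.006058 (the normalizer cancels) = 5.304.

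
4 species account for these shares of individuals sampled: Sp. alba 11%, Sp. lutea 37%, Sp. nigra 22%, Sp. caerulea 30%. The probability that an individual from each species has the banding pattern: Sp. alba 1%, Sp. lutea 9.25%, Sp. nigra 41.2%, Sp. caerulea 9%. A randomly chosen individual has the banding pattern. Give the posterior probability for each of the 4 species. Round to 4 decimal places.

Compute prior × likelihood for every hypothesis:
  Sp. alba: 0.11 × 0.01 = 0.0011
  Sp. lutea: 0.37 × 0.0925 = 0.034225
  Sp. nigra: 0.22 × 0.412 = 0.09064
  Sp. caerulea: 0.3 × 0.09 = 0.027
Normalizing constant = 0.152965.
P(Sp. alba | banded) = 0.0011/0.152965 ≈ 0.0072
P(Sp. lutea | banded) = 0.034225/0.152965 ≈ 0.2237
P(Sp. nigra | banded) = 0.09064/0.152965 ≈ 0.5926
P(Sp. caerulea | banded) = 0.027/0.152965 ≈ 0.1765

Sp. alba 0.0072, Sp. lutea 0.2237, Sp. nigra 0.5926, Sp. caerulea 0.1765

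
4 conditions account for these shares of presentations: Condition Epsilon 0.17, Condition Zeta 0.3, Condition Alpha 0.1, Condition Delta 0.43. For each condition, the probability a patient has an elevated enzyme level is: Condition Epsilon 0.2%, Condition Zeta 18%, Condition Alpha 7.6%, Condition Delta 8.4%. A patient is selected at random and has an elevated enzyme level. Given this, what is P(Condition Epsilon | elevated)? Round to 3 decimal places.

Compute prior × likelihood for every hypothesis:
  Condition Epsilon: 0.17 × 0.002 = 0.00034
  Condition Zeta: 0.3 × 0.18 = 0.054
  Condition Alpha: 0.1 × 0.076 = 0.0076
  Condition Delta: 0.43 × 0.084 = 0.03612
Sum = 0.09806.
P(Condition Epsilon | evidence) = 0.00034 / 0.09806 ≈ 0.003.

0.003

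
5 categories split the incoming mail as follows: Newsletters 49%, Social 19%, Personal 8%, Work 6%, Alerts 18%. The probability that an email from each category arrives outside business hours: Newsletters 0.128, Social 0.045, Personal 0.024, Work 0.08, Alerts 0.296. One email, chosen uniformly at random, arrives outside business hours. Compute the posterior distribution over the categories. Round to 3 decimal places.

By Bayes' rule, posterior ∝ prior × likelihood:
  Newsletters: 0.49 × 0.128 = 0.06272
  Social: 0.19 × 0.045 = 0.00855
  Personal: 0.08 × 0.024 = 0.00192
  Work: 0.06 × 0.08 = 0.0048
  Alerts: 0.18 × 0.296 = 0.05328
Total = 0.13127.
P(Newsletters | off-hours) = 0.06272/0.13127 ≈ 0.478
P(Social | off-hours) = 0.00855/0.13127 ≈ 0.065
P(Personal | off-hours) = 0.00192/0.13127 ≈ 0.015
P(Work | off-hours) = 0.0048/0.13127 ≈ 0.037
P(Alerts | off-hours) = 0.05328/0.13127 ≈ 0.406

Newsletters 0.478, Social 0.065, Personal 0.015, Work 0.037, Alerts 0.406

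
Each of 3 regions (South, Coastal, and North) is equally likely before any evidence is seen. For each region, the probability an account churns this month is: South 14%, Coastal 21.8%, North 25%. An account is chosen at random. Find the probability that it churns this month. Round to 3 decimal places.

Since the prior is uniform, the posterior is proportional to the likelihood:
  South: 0.14
  Coastal: 0.218
  North: 0.25
P(churn) = (1/3) × (0.14 + 0.218 + 0.25) = 0.608/3 ≈ 0.203.

0.203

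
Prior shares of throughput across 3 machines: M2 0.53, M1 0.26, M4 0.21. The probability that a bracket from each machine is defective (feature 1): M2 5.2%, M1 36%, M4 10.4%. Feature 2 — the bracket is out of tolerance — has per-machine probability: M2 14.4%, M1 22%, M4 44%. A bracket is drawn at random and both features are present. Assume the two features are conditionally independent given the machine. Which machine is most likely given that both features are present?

By Bayes' rule, posterior ∝ prior × likelihood:
  M2: 0.53 × 0.052 × 0.144 = 0.00396864
  M1: 0.26 × 0.36 × 0.22 = 0.020592
  M4: 0.21 × 0.104 × 0.44 = 0.0096096
Sum = 0.03417024.
Largest term belongs to M1, so M1 is most probable.

M1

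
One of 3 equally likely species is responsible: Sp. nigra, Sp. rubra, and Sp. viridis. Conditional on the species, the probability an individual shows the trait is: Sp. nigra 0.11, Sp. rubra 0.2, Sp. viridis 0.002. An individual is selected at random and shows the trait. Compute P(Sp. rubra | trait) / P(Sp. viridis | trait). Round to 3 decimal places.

100.000

Since the prior is uniform, the posterior is proportional to the likelihood:
  Sp. nigra: 0.11
  Sp. rubra: 0.2
  Sp. viridis: 0.002
Total = 0.312.
The ratio is 0.2 / 0.002 (the normalizer cancels) = 100.000.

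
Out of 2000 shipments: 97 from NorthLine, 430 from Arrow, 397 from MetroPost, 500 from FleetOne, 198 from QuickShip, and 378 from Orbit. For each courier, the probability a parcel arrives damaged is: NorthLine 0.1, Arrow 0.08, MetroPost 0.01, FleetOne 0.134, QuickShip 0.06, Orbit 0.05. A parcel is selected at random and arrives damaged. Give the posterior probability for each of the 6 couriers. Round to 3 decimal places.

NorthLine 0.067, Arrow 0.236, MetroPost 0.027, FleetOne 0.459, QuickShip 0.081, Orbit 0.130

Compute prior × likelihood for every hypothesis:
  NorthLine: 0.0485 × 0.1 = 0.00485
  Arrow: 0.215 × 0.08 = 0.0172
  MetroPost: 0.1985 × 0.01 = 0.001985
  FleetOne: 0.25 × 0.134 = 0.0335
  QuickShip: 0.099 × 0.06 = 0.00594
  Orbit: 0.189 × 0.05 = 0.00945
Sum = 0.072925.
P(NorthLine | damaged) = 0.00485/0.072925 ≈ 0.067
P(Arrow | damaged) = 0.0172/0.072925 ≈ 0.236
P(MetroPost | damaged) = 0.001985/0.072925 ≈ 0.027
P(FleetOne | damaged) = 0.0335/0.072925 ≈ 0.459
P(QuickShip | damaged) = 0.00594/0.072925 ≈ 0.081
P(Orbit | damaged) = 0.00945/0.072925 ≈ 0.130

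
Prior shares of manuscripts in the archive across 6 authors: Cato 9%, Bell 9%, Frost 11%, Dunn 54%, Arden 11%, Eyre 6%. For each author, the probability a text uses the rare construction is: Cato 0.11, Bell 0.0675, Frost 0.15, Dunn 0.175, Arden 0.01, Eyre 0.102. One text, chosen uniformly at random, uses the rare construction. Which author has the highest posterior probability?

Unnormalized posteriors (prior × likelihood):
  Cato: 0.09 × 0.11 = 0.0099
  Bell: 0.09 × 0.0675 = 0.006075
  Frost: 0.11 × 0.15 = 0.0165
  Dunn: 0.54 × 0.175 = 0.0945
  Arden: 0.11 × 0.01 = 0.0011
  Eyre: 0.06 × 0.102 = 0.00612
Normalizing constant = 0.134195.
Largest term belongs to Dunn, so Dunn is most probable.

Dunn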